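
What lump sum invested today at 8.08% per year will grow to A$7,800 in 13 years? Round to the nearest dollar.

Discount factor = (1+0.0808)^(−13) = 0.364175; PV = 7,800 × 0.364175 = 2,840.5683

A$2,841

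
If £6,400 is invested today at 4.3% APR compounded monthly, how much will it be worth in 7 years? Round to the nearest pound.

£8,643

With 12 periods per year: i = 0.00358333, n = 84.
FV = PV·(1+i)^n = 6,400 × 1.350483 = 8,643.0885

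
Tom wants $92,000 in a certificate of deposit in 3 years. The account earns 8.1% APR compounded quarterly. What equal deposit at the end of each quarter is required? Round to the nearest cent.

Periodic rate i = 0.081/4 = 0.02025; n = 3 × 4 = 12 periods.
PMT = 92000 / ( [(1+0.02025)^12 − 1] / 0.02025 ) = 92000 / 13.430960 = 6,849.8452

$6,849.85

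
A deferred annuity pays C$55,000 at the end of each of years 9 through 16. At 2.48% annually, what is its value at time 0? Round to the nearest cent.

C$324,449.91

PV at t=8 (ordinary 8-year annuity): 55000 × a(8|0.0248) = 55000 × 7.176256 = 394,694.0564
PV₀ = 394,694.0564 / (1+0.0248)^8 = 394,694.0564 / 1.216502 = 324,449.9059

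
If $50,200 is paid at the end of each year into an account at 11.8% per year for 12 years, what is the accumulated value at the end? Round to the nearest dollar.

$1,196,847

FV = 50200 × [(1+0.118)^12 − 1] / 0.118 = 50200 × 23.841575 = 1,196,847.0759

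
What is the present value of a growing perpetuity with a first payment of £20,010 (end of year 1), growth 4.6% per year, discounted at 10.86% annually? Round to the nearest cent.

£319,648.56

PV = PMT / (i − g) = 20010 / (0.1086 − 0.046) = 20010 / 0.062600 = 319,648.5623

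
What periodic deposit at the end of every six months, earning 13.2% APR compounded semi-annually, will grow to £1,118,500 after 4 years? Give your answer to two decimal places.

With 2 periods per year: i = 0.066, n = 8.
FV-annuity factor = 10.113159; PMT = 1.1185e+06 / 10.113159 = 110,598.4783

£110,598.48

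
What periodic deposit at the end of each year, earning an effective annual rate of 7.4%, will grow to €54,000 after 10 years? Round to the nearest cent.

PMT = 54000 / ( [(1+0.074)^10 − 1] / 0.074 ) = 54000 / 14.080260 = 3,835.1565

€3,835.16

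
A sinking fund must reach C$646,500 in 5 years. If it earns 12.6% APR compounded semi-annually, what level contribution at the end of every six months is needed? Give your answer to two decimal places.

With 2 periods per year: i = 0.063, n = 10.
PMT = 646500 / ( [(1+0.063)^10 − 1] / 0.063 ) = 646500 / 13.367976 = 48,361.8473

C$48,361.85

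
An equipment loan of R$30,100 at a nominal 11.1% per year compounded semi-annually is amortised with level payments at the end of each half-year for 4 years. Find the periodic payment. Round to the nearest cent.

R$4,761.21

Periodic rate i = 0.111/2 = 0.0555; n = 4 × 2 = 8 periods.
PMT = 30100 / ( [1 − (1+0.0555)^(−8)] / 0.0555 ) = 30100 / 6.321917 = 4,761.2141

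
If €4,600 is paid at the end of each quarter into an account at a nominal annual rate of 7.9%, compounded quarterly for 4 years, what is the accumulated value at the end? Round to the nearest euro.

With 4 periods per year: i = 0.01975, n = 16.
FV = 4600 × [(1+0.01975)^16 − 1] / 0.01975 = 4600 × 18.603145 = 85,574.4676

€85,574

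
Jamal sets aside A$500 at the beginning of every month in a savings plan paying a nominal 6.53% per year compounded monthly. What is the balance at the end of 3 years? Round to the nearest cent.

i = 0.0653/12 = 0.00544167 per month; n = 3·12 = 36.
Accumulation factor s(36|0.00544167) × (1+i) = 39.865269; FV = 500 × 39.865269 = 19,932.6345
(annuity-due: payments at period start, so ×(1+i).)

A$19,932.63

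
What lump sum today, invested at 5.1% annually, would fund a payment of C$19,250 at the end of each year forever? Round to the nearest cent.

C$377,450.98

PV = C/r = 19250/0.051 = 377,450.9804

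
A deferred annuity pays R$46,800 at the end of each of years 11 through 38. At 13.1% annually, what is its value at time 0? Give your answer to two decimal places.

R$100,993.45

PV at t=10 (ordinary 28-year annuity): 46800 × a(28|0.131) = 46800 × 7.390493 = 345,875.0692
PV₀ = 345,875.0692 / (1+0.131)^10 = 345,875.0692 / 3.424728 = 100,993.4504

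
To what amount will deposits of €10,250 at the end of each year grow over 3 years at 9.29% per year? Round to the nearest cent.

€33,695.14

Accumulation factor s(3|0.0929) = 3.287330; FV = 10250 × 3.287330 = 33,695.1367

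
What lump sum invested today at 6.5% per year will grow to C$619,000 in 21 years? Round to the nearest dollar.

PV = FV·(1+i)^(−n) = 619,000 × 0.266476 = 164,948.6957

C$164,949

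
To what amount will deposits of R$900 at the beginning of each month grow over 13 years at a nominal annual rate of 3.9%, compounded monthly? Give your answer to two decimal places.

Periodic rate i = 0.039/12 = 0.00325; n = 13 × 12 = 156 periods.
FV = 900 × [(1+0.00325)^156 − 1] / 0.00325 × (1+i) = 900 × 203.409229 = 183,068.3058
(Beginning-of-period payments → annuity-due factor ×(1+i).)

R$183,068.31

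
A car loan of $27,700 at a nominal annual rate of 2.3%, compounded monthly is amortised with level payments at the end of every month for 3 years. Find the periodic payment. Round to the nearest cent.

$797.03

i = 0.023/12 = 0.00191667 per month; n = 3·12 = 36.
Annuity-PV factor = 34.753920; PMT = 27700 / 34.753920 = 797.0324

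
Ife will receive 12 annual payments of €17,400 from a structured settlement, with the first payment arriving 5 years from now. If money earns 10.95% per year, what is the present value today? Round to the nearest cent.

€74,727.00

PV at t=4 (ordinary 12-year annuity): 17400 × a(12|0.1095) = 17400 × 6.507850 = 113,236.5872
PV₀ = 113,236.5872 / (1+0.1095)^4 = 113,236.5872 / 1.515337 = 74,726.9997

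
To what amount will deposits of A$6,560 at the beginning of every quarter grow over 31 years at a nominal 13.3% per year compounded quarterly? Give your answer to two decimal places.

A$11,566,484.76

Periodic rate i = 0.133/4 = 0.03325; n = 31 × 4 = 124 periods.
Accumulation factor s(124|0.03325) × (1+i) = 1763.183652; FV = 6560 × 1763.183652 = 11,566,484.7567
(Beginning-of-period payments → annuity-due factor ×(1+i).)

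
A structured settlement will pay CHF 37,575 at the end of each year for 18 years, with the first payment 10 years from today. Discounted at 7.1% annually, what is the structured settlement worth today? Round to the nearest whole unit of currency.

CHF 202,406

PV at t=9 (ordinary 18-year annuity): 37575 × a(18|0.071) = 37575 × 9.986892 = 375,257.4595
Discount back 9 years: 375,257.4595 × (1+0.071)^(−9) = 375,257.4595 × 0.539380 = 202,406.3329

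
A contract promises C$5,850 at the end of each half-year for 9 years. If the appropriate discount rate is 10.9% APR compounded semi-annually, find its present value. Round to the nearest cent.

With 2 periods per year: i = 0.0545, n = 18.
Annuity factor a(18|0.0545) = 11.289269; PV = 5850 × 11.289269 = 66,042.2264

C$66,042.23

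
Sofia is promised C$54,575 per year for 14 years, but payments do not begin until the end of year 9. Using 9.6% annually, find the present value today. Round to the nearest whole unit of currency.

C$197,383

Value one period before first payment (t=8): 54575 × [1 − (1+0.096)^(−14)] / 0.096 = 54575 × 7.530104 = 410,955.4191
PV₀ = 410,955.4191 / (1+0.096)^8 = 410,955.4191 / 2.082018 = 197,383.2422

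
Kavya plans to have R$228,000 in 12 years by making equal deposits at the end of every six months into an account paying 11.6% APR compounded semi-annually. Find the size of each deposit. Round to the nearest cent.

R$4,608.45

Periodic rate i = 0.116/2 = 0.058; n = 12 × 2 = 24 periods.
PMT = 228000 / ( [(1+0.058)^24 − 1] / 0.058 ) = 228000 / 49.474318 = 4,608.4516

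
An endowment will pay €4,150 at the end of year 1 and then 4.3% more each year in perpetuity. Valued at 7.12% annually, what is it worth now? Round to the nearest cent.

€147,163.12

PV = PMT / (i − g) = 4150 / (0.0712 − 0.043) = 4150 / 0.028200 = 147,163.1206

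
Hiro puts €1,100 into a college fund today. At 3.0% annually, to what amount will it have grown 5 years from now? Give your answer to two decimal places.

FV = PV·(1+i)^n = 1,100 × 1.159274 = 1,275.2015

€1,275.20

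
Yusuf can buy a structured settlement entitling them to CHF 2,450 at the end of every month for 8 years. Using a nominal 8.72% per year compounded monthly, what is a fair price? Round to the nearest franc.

Periodic rate i = 0.0872/12 = 0.00726667; n = 8 × 12 = 96 periods.
PV = PMT · [1 − (1+i)^(−n)] / i = 2450 · 68.940038 = 168,903.0938

CHF 168,903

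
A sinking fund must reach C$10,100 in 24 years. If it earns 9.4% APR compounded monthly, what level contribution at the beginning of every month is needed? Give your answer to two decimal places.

C$9.28

Periodic rate i = 0.094/12 = 0.00783333; n = 24 × 12 = 288 periods.
FV-annuity factor × (1+i) = 1088.627355; PMT = 10100 / 1088.627355 = 9.2777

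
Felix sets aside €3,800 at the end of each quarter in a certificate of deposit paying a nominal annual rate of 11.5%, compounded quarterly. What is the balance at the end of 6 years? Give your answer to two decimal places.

i = 0.115/4 = 0.02875 per quarter; n = 6·4 = 24.
FV = 3800 × [(1+0.02875)^24 − 1] / 0.02875 = 3800 × 33.892366 = 128,790.9909

€128,790.99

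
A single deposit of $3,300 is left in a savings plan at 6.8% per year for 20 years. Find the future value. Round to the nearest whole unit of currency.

$12,301

FV = PV·(1+i)^n = 3,300 × 3.727564 = 12,300.9596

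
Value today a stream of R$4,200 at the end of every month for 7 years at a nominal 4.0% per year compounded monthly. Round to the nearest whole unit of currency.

R$307,269

i = 0.04/12 = 0.00333333 per month; n = 7·12 = 84.
Annuity factor a(84|0.00333333) = 73.159278; PV = 4200 × 73.159278 = 307,268.9668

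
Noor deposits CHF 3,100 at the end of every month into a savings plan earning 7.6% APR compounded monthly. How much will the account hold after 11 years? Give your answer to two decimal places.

CHF 636,827.77

i = 0.076/12 = 0.00633333 per month; n = 11·12 = 132.
FV = 3100 × [(1+0.00633333)^132 − 1] / 0.00633333 = 3100 × 205.428312 = 636,827.7669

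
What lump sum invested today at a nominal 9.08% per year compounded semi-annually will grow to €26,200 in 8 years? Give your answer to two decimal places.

i = 0.0908/2 = 0.0454 per half-year; n = 8·2 = 16.
PV = 26,200 / (1 + 0.0454)^16 = 26,200 / 2.034792 = 12,876.0116

€12,876.01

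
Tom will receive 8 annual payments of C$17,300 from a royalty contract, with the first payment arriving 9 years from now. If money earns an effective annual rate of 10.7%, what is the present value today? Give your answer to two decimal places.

C$39,903.04

PV at t=8 (ordinary 8-year annuity): 17300 × a(8|0.107) = 17300 × 5.201646 = 89,988.4829
Discount back 8 years: 89,988.4829 × (1+0.107)^(−8) = 89,988.4829 × 0.443424 = 39,903.0381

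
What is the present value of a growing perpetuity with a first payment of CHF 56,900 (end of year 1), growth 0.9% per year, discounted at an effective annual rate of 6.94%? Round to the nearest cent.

CHF 942,052.98

PV = D₁/(r − g) = 56900/(0.0694 − 0.009) = 942,052.9801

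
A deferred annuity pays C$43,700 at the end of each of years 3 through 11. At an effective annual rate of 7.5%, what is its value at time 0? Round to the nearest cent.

C$241,217.84

Value one period before first payment (t=2): 43700 × [1 − (1+0.075)^(−9)] / 0.075 = 43700 × 6.378887 = 278,757.3631
PV₀ = 278,757.3631 / (1+0.075)^2 = 278,757.3631 / 1.155625 = 241,217.8372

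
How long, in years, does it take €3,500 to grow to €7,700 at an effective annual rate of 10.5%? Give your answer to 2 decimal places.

7.90 years

n = ln(7700/3500) / ln(1+0.105) = ln(2.20000) / 0.099845 = 7.8968 years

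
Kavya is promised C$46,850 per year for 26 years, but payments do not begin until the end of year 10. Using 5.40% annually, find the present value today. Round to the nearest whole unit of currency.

C$402,756

PV at t=9 (ordinary 26-year annuity): 46850 × a(26|0.054) = 46850 × 13.800601 = 646,558.1500
PV₀ = 646,558.1500 / (1+0.054)^9 = 646,558.1500 / 1.605334 = 402,756.0683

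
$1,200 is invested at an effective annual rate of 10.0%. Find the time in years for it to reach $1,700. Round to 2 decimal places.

3.65 years

(1+i)^n = 1700/1200 = 1.41667, so n = ln 1.41667 / ln 1.1 = 3.6545 years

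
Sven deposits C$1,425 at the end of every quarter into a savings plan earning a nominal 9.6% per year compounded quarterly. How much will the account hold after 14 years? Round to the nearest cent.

C$164,704.02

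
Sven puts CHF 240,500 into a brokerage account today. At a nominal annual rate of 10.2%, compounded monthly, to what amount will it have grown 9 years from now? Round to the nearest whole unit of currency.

Periodic rate i = 0.102/12 = 0.0085; n = 9 × 12 = 108 periods.
FV = PV·(1+i)^n = 240,500 × 2.494580 = 599,946.5441

CHF 599,947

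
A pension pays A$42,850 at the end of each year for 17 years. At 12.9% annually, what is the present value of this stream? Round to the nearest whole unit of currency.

A$289,946

PV = PMT · [1 − (1+i)^(−n)] / i = 42850 · 6.766536 = 289,946.0827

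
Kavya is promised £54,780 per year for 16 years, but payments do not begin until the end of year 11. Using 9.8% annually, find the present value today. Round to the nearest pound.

PV at t=10 (ordinary 16-year annuity): 54780 × a(16|0.098) = 54780 × 7.917764 = 433,735.1359
PV₀ = 433,735.1359 / (1+0.098)^10 = 433,735.1359 / 2.546967 = 170,294.7282

£170,295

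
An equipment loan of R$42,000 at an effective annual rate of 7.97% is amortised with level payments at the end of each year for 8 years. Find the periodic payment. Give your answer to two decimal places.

R$7,300.30

Annuity-PV factor = 5.753187; PMT = 42000 / 5.753187 = 7,300.3014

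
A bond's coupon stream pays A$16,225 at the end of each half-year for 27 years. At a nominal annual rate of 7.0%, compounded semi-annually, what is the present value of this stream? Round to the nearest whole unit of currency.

With 2 periods per year: i = 0.035, n = 54.
Annuity factor a(54|0.035) = 24.113295; PV = 16225 × 24.113295 = 391,238.2130

A$391,238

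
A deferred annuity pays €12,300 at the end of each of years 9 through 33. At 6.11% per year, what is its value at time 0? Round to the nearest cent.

€96,821.86

Value one period before first payment (t=8): 12300 × [1 − (1+0.0611)^(−25)] / 0.0611 = 12300 × 12.650824 = 155,605.1367
PV₀ = 155,605.1367 / (1+0.0611)^8 = 155,605.1367 / 1.607128 = 96,821.8582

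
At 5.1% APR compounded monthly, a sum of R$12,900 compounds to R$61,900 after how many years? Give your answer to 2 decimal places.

Periodic rate i = 0.051/12 = 0.00425.
n = ln(61900/12900) / ln(1+0.00425) = ln(4.79845) / 0.004241 = 369.7937 months
= 369.7937/12 years

30.82 years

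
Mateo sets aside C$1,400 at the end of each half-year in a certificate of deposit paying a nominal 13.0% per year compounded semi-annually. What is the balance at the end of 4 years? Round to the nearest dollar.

C$14,108

i = 0.13/2 = 0.065 per half-year; n = 4·2 = 8.
FV = PMT · [(1+i)^n − 1] / i = 1400 · 10.076856 = 14,107.5991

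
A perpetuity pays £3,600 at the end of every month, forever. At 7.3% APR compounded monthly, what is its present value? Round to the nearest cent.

£591,780.82

Periodic rate i = 0.073/12 = 0.00608333.
PV = PMT / i = 3600 / 0.00608333 = 591,780.8219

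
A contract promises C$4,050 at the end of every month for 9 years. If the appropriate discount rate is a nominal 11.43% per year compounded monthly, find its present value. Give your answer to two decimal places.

i = 0.1143/12 = 0.009525 per month; n = 9·12 = 108.
PV = 4050 × [1 − (1+0.009525)^(−108)] / 0.009525 = 4050 × 67.273922 = 272,459.3852

C$272,459.39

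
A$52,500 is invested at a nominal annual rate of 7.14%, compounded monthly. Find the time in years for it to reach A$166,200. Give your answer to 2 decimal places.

Periodic rate i = 0.0714/12 = 0.00595.
n = ln(166200/52500) / ln(1+0.00595) = ln(3.16571) / 0.005932 = 194.2527 months
= 194.2527/12 years

16.19 years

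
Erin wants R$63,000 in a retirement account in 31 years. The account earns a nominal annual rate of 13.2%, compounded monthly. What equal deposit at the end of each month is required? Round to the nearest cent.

With 12 periods per year: i = 0.011, n = 372.
FV-annuity factor = 5230.629240; PMT = 63000 / 5230.629240 = 12.0444

R$12.04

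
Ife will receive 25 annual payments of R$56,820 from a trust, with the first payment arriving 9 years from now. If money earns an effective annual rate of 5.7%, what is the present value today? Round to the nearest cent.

PV at t=8 (ordinary 25-year annuity): 56820 × a(25|0.057) = 56820 × 13.156023 = 747,525.2209
Discount back 8 years: 747,525.2209 × (1+0.057)^(−8) = 747,525.2209 × 0.641801 = 479,762.1162

R$479,762.12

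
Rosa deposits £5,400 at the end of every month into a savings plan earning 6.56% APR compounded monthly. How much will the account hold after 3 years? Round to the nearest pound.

£214,204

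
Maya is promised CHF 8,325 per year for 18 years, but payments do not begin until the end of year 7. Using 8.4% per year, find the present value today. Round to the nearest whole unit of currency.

CHF 46,782

Value one period before first payment (t=6): 8325 × [1 − (1+0.084)^(−18)] / 0.084 = 8325 × 9.117398 = 75,902.3404
PV₀ = 75,902.3404 / (1+0.084)^6 = 75,902.3404 / 1.622466 = 46,782.0742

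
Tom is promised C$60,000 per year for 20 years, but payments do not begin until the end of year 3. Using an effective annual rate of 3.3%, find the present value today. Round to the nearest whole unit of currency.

PV at t=2 (ordinary 20-year annuity): 60000 × a(20|0.033) = 60000 × 14.473077 = 868,384.6288
Discount back 2 years: 868,384.6288 × (1+0.033)^(−2) = 868,384.6288 × 0.937129 = 813,788.3801

C$813,788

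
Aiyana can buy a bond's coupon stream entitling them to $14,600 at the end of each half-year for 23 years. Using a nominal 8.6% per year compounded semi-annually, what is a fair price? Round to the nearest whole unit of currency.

i = 0.086/2 = 0.043 per half-year; n = 23·2 = 46.
PV = 14600 × [1 − (1+0.043)^(−46)] / 0.043 = 14600 × 19.902661 = 290,578.8514

$290,579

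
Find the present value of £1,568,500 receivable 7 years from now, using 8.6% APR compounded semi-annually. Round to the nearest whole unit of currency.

Periodic rate i = 0.086/2 = 0.043; n = 7 × 2 = 14 periods.
Discount factor = (1+0.043)^(−14) = 0.554651; PV = 1,568,500 × 0.554651 = 869,969.8565

£869,970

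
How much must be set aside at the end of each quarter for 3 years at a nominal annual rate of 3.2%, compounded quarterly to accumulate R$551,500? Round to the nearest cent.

R$43,971.07

With 4 periods per year: i = 0.008, n = 12.
PMT = 551500 / ( [(1+0.008)^12 − 1] / 0.008 ) = 551500 / 12.542337 = 43,971.0727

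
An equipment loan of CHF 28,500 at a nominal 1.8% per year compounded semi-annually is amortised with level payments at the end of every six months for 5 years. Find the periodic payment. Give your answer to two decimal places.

CHF 2,992.97

With 2 periods per year: i = 0.009, n = 10.
PMT = 28500 / ( [1 − (1+0.009)^(−10)] / 0.009 ) = 28500 / 9.522312 = 2,992.9707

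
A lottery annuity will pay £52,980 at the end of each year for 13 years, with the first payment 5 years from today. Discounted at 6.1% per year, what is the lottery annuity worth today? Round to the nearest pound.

PV at t=4 (ordinary 13-year annuity): 52980 × a(13|0.061) = 52980 × 8.801198 = 466,287.4871
PV₀ = 466,287.4871 / (1+0.061)^4 = 466,287.4871 / 1.267248 = 367,952.8962

£367,953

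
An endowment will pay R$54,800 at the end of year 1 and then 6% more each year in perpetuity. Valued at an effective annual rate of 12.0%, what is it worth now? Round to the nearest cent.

R$913,333.33

PV = D₁/(r − g) = 54800/(0.12 − 0.06) = 913,333.3333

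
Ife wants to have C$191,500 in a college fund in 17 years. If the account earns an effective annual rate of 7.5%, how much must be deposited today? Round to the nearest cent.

C$56,004.75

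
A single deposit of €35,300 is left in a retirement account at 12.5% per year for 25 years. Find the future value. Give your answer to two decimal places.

€670,791.83

FV = PV·(1+i)^n = 35,300 × 19.002602 = 670,791.8333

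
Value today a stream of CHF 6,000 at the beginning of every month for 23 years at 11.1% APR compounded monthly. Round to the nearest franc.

With 12 periods per year: i = 0.00925, n = 276.
PV = 6000 × [1 − (1+0.00925)^(−276)] / 0.00925 × (1+i) = 6000 × 100.514020 = 603,084.1209
(Beginning-of-period payments → annuity-due factor ×(1+i).)

CHF 603,084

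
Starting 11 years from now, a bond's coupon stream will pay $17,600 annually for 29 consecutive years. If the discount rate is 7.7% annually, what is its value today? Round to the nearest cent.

$96,194.02

PV at t=10 (ordinary 29-year annuity): 17600 × a(29|0.077) = 17600 × 11.476050 = 201,978.4767
Discount back 10 years: 201,978.4767 × (1+0.077)^(−10) = 201,978.4767 × 0.476259 = 96,194.0167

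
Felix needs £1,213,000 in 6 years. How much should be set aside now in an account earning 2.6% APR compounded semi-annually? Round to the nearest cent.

£1,038,837.11

With 2 periods per year: i = 0.013, n = 12.
Discount factor = (1+0.013)^(−12) = 0.856420; PV = 1,213,000 × 0.856420 = 1,038,837.1128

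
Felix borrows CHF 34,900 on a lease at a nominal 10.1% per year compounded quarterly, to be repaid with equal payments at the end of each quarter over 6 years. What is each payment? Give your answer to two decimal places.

CHF 1,956.75

i = 0.101/4 = 0.02525 per quarter; n = 6·4 = 24.
Annuity-PV factor = 17.835689; PMT = 34900 / 17.835689 = 1,956.7509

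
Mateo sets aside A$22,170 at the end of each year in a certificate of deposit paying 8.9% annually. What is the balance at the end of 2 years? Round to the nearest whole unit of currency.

FV = 22170 × [(1+0.089)^2 − 1] / 0.089 = 22170 × 2.089000 = 46,313.1300

A$46,313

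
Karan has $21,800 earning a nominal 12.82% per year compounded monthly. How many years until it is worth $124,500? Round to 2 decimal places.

13.66 years

Periodic rate i = 0.1282/12 = 0.0106833.
n = ln(124500/21800) / ln(1+0.0106833) = ln(5.71101) / 0.010627 = 163.9644 months
= 163.9644/12 years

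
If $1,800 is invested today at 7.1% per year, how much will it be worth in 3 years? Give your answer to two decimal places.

1,800 × (1+0.071)^3 = 1,800 × 1.228481 = 2,211.2656

$2,211.27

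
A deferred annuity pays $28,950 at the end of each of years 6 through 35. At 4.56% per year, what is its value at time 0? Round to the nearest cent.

$374,672.86

PV at t=5 (ordinary 30-year annuity): 28950 × a(30|0.0456) = 28950 × 16.174525 = 468,252.5038
PV₀ = 468,252.5038 / (1+0.0456)^5 = 468,252.5038 / 1.249764 = 374,672.8600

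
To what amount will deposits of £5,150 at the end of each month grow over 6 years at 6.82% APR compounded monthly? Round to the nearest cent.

£456,585.73

Periodic rate i = 0.0682/12 = 0.00568333; n = 6 × 12 = 72 periods.
FV = 5150 × [(1+0.00568333)^72 − 1] / 0.00568333 = 5150 × 88.657423 = 456,585.7275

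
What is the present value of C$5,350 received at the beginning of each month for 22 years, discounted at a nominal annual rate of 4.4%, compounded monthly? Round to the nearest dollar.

C$907,199

i = 0.044/12 = 0.00366667 per month; n = 22·12 = 264.
Annuity factor a(264|0.00366667) × (1+i) = 169.569937; PV = 5350 × 169.569937 = 907,199.1648
(Beginning-of-period payments → annuity-due factor ×(1+i).)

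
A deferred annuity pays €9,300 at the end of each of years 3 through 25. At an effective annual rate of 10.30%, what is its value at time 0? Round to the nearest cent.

Value one period before first payment (t=2): 9300 × [1 − (1+0.103)^(−23)] / 0.103 = 9300 × 8.690320 = 80,819.9764
PV₀ = 80,819.9764 / (1+0.103)^2 = 80,819.9764 / 1.216609 = 66,430.5265

€66,430.53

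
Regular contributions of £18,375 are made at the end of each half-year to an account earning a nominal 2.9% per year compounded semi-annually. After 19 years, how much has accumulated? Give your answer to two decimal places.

Periodic rate i = 0.029/2 = 0.0145; n = 19 × 2 = 38 periods.
FV = 18375 × [(1+0.0145)^38 − 1] / 0.0145 = 18375 × 50.216285 = 922,724.2437

£922,724.24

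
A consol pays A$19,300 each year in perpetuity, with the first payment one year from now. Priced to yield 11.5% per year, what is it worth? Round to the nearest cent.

PV = C/r = 19300/0.115 = 167,826.0870

A$167,826.09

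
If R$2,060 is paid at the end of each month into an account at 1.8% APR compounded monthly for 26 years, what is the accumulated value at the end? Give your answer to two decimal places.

Periodic rate i = 0.018/12 = 0.0015; n = 26 × 12 = 312 periods.
Accumulation factor s(312|0.0015) = 397.491723; FV = 2060 × 397.491723 = 818,832.9498

R$818,832.95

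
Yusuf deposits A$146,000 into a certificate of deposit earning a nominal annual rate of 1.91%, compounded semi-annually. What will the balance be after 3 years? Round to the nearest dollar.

A$154,568

i = 0.0191/2 = 0.00955 per half-year; n = 3·2 = 6.
FV = PV·(1+i)^n = 146,000 × 1.058686 = 154,568.0950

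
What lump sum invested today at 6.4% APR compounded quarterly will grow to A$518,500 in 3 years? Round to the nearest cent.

A$428,572.47

i = 0.064/4 = 0.016 per quarter; n = 3·4 = 12.
Discount factor = (1+0.016)^(−12) = 0.826562; PV = 518,500 × 0.826562 = 428,572.4654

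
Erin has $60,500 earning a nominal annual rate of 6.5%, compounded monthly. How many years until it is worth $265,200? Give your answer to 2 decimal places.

22.80 years

Periodic rate i = 0.065/12 = 0.00541667.
(1+i)^n = 265200/60500 = 4.38347, so n = ln 4.38347 / ln 1.00542 = 273.5704 months
= 273.5704/12 years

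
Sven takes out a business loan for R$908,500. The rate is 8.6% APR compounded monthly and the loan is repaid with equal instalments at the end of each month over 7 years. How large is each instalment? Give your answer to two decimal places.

Periodic rate i = 0.086/12 = 0.00716667; n = 7 × 12 = 84 periods.
PMT = 908500 / ( [1 − (1+0.00716667)^(−84)] / 0.00716667 ) = 908500 / 62.945265 = 14,433.1747

R$14,433.17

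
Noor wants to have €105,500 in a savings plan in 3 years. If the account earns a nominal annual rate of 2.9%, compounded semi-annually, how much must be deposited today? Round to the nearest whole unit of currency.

€96,770

i = 0.029/2 = 0.0145 per half-year; n = 3·2 = 6.
PV = FV·(1+i)^(−n) = 105,500 × 0.917250 = 96,769.8686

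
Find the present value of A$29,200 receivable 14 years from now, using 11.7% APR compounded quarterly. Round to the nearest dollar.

Periodic rate i = 0.117/4 = 0.02925; n = 14 × 4 = 56 periods.
PV = FV·(1+i)^(−n) = 29,200 × 0.198990 = 5,810.5041

A$5,811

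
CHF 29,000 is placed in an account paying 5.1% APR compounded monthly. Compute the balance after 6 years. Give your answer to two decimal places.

CHF 39,355.96

i = 0.051/12 = 0.00425 per month; n = 6·12 = 72.
FV = PV·(1+i)^n = 29,000 × 1.357102 = 39,355.9597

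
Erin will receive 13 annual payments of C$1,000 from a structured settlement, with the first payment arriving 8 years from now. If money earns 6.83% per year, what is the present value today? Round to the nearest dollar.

C$5,314

Value one period before first payment (t=7): 1000 × [1 − (1+0.0683)^(−13)] / 0.0683 = 1000 × 8.438781 = 8,438.7805
PV₀ = 8,438.7805 / (1+0.0683)^7 = 8,438.7805 / 1.588008 = 5,314.0678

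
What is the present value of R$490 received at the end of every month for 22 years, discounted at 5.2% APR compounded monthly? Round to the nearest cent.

R$76,968.01

i = 0.052/12 = 0.00433333 per month; n = 22·12 = 264.
PV = 490 × [1 − (1+0.00433333)^(−264)] / 0.00433333 = 490 × 157.077563 = 76,968.0058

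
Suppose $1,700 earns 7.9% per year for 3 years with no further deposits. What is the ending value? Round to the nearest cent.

1,700 × (1+0.079)^3 = 1,700 × 1.256216 = 2,135.5673

$2,135.57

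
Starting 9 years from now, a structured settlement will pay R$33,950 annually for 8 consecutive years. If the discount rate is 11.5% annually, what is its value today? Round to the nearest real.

R$71,848

PV at t=8 (ordinary 8-year annuity): 33950 × a(8|0.115) = 33950 × 5.055637 = 171,638.8686
Discount back 8 years: 171,638.8686 × (1+0.115)^(−8) = 171,638.8686 × 0.418602 = 71,848.3343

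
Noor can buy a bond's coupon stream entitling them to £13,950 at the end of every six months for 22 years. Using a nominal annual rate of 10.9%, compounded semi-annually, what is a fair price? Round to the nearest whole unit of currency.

With 2 periods per year: i = 0.0545, n = 44.
PV = 13950 × [1 − (1+0.0545)^(−44)] / 0.0545 = 13950 × 16.572171 = 231,181.7790

£231,182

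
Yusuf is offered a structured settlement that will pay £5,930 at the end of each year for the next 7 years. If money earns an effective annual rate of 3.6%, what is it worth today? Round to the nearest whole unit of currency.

PV = 5930 × [1 − (1+0.036)^(−7)] / 0.036 = 5930 × 6.091790 = 36,124.3139

£36,124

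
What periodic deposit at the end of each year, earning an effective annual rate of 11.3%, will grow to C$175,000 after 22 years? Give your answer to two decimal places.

C$2,072.57

PMT = 175000 / ( [(1+0.113)^22 − 1] / 0.113 ) = 175000 / 84.436163 = 2,072.5717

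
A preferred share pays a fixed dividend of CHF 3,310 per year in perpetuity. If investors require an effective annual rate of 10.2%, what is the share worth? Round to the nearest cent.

CHF 32,450.98

PV = PMT / i = 3310 / 0.102 = 32,450.9804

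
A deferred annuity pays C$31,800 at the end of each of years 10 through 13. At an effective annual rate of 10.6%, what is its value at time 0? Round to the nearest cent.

PV at t=9 (ordinary 4-year annuity): 31800 × a(4|0.106) = 31800 × 3.129129 = 99,506.2925
Discount back 9 years: 99,506.2925 × (1+0.106)^(−9) = 99,506.2925 × 0.403835 = 40,184.1145

C$40,184.11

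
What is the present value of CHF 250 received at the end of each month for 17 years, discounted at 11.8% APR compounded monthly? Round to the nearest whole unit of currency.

CHF 21,970

With 12 periods per year: i = 0.00983333, n = 204.
PV = PMT · [1 − (1+i)^(−n)] / i = 250 · 87.879625 = 21,969.9063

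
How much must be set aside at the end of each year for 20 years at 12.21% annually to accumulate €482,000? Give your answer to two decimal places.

FV-annuity factor = 73.829202; PMT = 482000 / 73.829202 = 6,528.5820

€6,528.58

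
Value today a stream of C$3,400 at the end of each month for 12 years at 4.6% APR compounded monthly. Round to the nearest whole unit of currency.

C$375,710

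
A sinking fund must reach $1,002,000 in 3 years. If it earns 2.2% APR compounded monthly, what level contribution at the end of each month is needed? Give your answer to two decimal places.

$26,950.43

i = 0.022/12 = 0.00183333 per month; n = 3·12 = 36.
PMT = 1.002e+06 / ( [(1+0.00183333)^36 − 1] / 0.00183333 ) = 1.002e+06 / 37.179366 = 26,950.4330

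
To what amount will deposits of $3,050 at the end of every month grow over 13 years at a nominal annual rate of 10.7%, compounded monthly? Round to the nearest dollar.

With 12 periods per year: i = 0.00891667, n = 156.
Accumulation factor s(156|0.00891667) = 335.794444; FV = 3050 × 335.794444 = 1,024,173.0542

$1,024,173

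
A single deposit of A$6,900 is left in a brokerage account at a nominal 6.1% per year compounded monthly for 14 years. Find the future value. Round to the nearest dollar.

A$16,173

Periodic rate i = 0.061/12 = 0.00508333; n = 14 × 12 = 168 periods.
FV = PV·(1+i)^n = 6,900 × 2.343948 = 16,173.2421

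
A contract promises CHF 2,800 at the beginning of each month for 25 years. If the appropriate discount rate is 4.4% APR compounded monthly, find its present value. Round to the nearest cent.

CHF 510,798.10

Periodic rate i = 0.044/12 = 0.00366667; n = 25 × 12 = 300 periods.
Annuity factor a(300|0.00366667) × (1+i) = 182.427892; PV = 2800 × 182.427892 = 510,798.0972
Payments are at the start of each period, so multiply by (1+i).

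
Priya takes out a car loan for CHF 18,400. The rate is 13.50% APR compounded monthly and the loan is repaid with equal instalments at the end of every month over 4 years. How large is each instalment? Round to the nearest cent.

CHF 498.20

Periodic rate i = 0.135/12 = 0.01125; n = 4 × 12 = 48 periods.
PMT = 18400 / ( [1 − (1+0.01125)^(−48)] / 0.01125 ) = 18400 / 36.932637 = 498.2043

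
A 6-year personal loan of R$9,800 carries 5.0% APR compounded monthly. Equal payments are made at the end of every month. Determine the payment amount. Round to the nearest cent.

R$157.83

i = 0.05/12 = 0.00416667 per month; n = 6·12 = 72.
Annuity-PV factor = 62.092777; PMT = 9800 / 62.092777 = 157.8283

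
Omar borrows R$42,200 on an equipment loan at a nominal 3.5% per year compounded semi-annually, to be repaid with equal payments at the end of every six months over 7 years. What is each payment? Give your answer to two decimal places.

R$3,424.77

Periodic rate i = 0.035/2 = 0.0175; n = 7 × 2 = 14 periods.
Annuity-PV factor = 12.322006; PMT = 42200 / 12.322006 = 3,424.7671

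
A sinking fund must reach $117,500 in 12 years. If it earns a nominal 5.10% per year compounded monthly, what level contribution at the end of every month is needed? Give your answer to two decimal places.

With 12 periods per year: i = 0.00425, n = 144.
PMT = 117500 / ( [(1+0.00425)^144 − 1] / 0.00425 ) = 117500 / 198.053175 = 593.2750

$593.28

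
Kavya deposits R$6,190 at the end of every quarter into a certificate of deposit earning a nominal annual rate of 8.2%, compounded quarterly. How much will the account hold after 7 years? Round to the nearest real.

Periodic rate i = 0.082/4 = 0.0205; n = 7 × 4 = 28 periods.
FV = 6190 × [(1+0.0205)^28 − 1] / 0.0205 = 6190 × 37.320948 = 231,016.6665

R$231,017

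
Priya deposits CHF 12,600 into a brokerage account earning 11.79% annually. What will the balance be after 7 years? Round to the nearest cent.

CHF 27,491.04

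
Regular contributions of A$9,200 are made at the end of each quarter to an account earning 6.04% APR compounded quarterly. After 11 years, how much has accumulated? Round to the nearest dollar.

Periodic rate i = 0.0604/4 = 0.0151; n = 11 × 4 = 44 periods.
FV = 9200 × [(1+0.0151)^44 − 1] / 0.0151 = 9200 × 61.834238 = 568,874.9897

A$568,875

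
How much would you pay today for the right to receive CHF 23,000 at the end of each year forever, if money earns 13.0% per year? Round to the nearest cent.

CHF 176,923.08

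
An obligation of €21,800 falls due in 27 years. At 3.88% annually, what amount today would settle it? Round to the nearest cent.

€7,799.99

PV = FV·(1+i)^(−n) = 21,800 × 0.357798 = 7,799.9908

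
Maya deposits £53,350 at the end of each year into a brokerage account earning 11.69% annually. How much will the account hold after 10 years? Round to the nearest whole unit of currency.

£922,305

Accumulation factor s(10|0.1169) = 17.287816; FV = 53350 × 17.287816 = 922,304.9571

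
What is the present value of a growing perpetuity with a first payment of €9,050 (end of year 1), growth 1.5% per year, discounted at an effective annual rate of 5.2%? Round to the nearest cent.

PV = PMT / (i − g) = 9050 / (0.052 − 0.015) = 9050 / 0.037000 = 244,594.5946

€244,594.59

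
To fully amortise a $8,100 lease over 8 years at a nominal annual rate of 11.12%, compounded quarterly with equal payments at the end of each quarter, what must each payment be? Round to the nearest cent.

$385.48

Periodic rate i = 0.1112/4 = 0.0278; n = 8 × 4 = 32 periods.
PMT = 8100 / ( [1 − (1+0.0278)^(−32)] / 0.0278 ) = 8100 / 21.013015 = 385.4754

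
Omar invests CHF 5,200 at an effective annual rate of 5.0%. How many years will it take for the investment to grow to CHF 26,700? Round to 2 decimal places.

33.53 years

n = ln(26700/5200) / ln(1+0.05) = ln(5.13462) / 0.048790 = 33.5314 years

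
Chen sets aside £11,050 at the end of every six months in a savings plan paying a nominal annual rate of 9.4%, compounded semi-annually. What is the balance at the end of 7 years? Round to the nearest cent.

£212,110.27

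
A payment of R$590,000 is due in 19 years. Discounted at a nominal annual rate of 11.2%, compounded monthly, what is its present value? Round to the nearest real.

R$70,951

With 12 periods per year: i = 0.00933333, n = 228.
PV = 590,000 / (1 + 0.00933333)^228 = 590,000 / 8.315579 = 70,951.1663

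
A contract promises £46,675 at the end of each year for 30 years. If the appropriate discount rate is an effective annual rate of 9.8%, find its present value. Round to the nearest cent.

£447,449.27

PV = PMT · [1 − (1+i)^(−n)] / i = 46675 · 9.586487 = 447,449.2669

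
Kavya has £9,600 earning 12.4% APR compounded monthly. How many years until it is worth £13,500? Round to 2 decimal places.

2.76 years

Periodic rate i = 0.124/12 = 0.0103333.
(1+i)^n = 13500/9600 = 1.40625, so n = ln 1.40625 / ln 1.01033 = 33.1631 months
= 33.1631/12 years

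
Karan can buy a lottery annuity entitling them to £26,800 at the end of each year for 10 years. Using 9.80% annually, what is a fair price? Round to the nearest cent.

£166,098.80

PV = PMT · [1 − (1+i)^(−n)] / i = 26800 · 6.197717 = 166,098.8033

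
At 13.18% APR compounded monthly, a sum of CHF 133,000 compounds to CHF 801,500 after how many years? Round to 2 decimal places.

Periodic rate i = 0.1318/12 = 0.0109833.
(1+i)^n = 801500/133000 = 6.02632, so n = ln 6.02632 / ln 1.01098 = 164.4293 months
= 164.4293/12 years

13.70 years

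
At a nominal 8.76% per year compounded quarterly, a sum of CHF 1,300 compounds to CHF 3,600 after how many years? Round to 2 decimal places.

Periodic rate i = 0.0876/4 = 0.0219.
(1+i)^n = 3600/1300 = 2.76923, so n = ln 2.76923 / ln 1.0219 = 47.0175 quarters
= 47.0175/4 years

11.75 years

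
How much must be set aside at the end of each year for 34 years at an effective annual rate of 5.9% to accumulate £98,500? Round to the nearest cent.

PMT = 98500 / ( [(1+0.059)^34 − 1] / 0.059 ) = 98500 / 102.068295 = 965.0401

£965.04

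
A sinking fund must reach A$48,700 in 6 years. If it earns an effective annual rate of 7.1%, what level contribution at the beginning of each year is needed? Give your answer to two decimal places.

A$6,340.73

FV-annuity factor × (1+i) = 7.680508; PMT = 48700 / 7.680508 = 6,340.7262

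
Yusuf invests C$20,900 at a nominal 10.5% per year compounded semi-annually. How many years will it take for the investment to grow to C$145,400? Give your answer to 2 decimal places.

Periodic rate i = 0.105/2 = 0.0525.
n = ln(145400/20900) / ln(1+0.0525) = ln(6.95694) / 0.051168 = 37.9090 half-years
= 37.9090/2 years

18.95 years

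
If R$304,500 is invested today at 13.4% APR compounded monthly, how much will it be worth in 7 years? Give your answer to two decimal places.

R$773,923.15

Periodic rate i = 0.134/12 = 0.0111667; n = 7 × 12 = 84 periods.
304,500 × (1+0.0111667)^84 = 304,500 × 2.541620 = 773,923.1542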